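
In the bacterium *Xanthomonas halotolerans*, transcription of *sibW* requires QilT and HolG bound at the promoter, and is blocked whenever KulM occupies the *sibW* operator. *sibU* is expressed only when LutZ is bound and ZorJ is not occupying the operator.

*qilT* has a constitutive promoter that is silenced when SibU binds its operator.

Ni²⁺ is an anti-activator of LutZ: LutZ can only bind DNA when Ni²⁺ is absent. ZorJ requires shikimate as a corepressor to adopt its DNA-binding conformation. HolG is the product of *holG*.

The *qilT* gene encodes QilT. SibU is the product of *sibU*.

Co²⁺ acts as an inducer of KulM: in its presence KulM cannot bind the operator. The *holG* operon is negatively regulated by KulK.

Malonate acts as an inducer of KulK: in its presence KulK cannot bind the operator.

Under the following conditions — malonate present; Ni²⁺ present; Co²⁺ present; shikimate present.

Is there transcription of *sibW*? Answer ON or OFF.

ON

Ni²⁺ is present, so LutZ is inactive.
Shikimate is present, so ZorJ is active.
With repressor ZorJ bound, *sibU* is not transcribed.
So SibU is not produced.
With no repressor bound, *qilT* is transcribed.
So QilT is produced and active.
Co²⁺ is present, so KulM is inactive.
Malonate is present, so KulK is inactive.
With no repressor bound, *holG* is transcribed.
So HolG is produced and active.
No repressor is bound and QilT and HolG are active, so *sibW* is transcribed.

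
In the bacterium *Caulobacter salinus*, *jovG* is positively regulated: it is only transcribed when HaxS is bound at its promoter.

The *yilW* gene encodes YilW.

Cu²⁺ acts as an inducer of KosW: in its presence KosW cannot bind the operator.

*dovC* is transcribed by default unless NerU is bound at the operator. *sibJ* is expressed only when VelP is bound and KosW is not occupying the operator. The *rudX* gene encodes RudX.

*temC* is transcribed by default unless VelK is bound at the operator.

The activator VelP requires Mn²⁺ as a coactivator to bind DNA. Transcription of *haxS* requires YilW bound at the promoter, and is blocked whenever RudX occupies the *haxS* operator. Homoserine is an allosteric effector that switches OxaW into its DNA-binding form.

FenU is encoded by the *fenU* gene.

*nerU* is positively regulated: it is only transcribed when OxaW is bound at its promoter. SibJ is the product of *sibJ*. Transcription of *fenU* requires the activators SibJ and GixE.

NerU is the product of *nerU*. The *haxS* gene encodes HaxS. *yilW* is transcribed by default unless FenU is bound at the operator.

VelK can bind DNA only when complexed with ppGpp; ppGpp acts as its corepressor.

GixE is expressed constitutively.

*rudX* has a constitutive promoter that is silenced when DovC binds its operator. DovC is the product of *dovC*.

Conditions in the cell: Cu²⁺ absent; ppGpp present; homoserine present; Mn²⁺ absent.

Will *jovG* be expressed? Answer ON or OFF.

Homoserine is present, so OxaW is active.
No repressor is bound and OxaW is active, so *nerU* is transcribed.
So NerU is produced and active.
With repressor NerU bound, *dovC* is not transcribed.
So DovC is not produced.
With no repressor bound, *rudX* is transcribed.
So RudX is produced and active.
Cu²⁺ is absent, so KosW is active.
Mn²⁺ is absent, so VelP is inactive.
With repressor KosW bound, *sibJ* is not transcribed.
So SibJ is not produced.
GixE is produced constitutively and is active.
Required activator SibJ is absent, so *fenU* is not transcribed.
So FenU is not produced.
With no repressor bound, *yilW* is transcribed.
So YilW is produced and active.
With repressor RudX bound, *haxS* is not transcribed.
So HaxS is not produced.
Required activator HaxS is absent, so *jovG* is not transcribed.

OFF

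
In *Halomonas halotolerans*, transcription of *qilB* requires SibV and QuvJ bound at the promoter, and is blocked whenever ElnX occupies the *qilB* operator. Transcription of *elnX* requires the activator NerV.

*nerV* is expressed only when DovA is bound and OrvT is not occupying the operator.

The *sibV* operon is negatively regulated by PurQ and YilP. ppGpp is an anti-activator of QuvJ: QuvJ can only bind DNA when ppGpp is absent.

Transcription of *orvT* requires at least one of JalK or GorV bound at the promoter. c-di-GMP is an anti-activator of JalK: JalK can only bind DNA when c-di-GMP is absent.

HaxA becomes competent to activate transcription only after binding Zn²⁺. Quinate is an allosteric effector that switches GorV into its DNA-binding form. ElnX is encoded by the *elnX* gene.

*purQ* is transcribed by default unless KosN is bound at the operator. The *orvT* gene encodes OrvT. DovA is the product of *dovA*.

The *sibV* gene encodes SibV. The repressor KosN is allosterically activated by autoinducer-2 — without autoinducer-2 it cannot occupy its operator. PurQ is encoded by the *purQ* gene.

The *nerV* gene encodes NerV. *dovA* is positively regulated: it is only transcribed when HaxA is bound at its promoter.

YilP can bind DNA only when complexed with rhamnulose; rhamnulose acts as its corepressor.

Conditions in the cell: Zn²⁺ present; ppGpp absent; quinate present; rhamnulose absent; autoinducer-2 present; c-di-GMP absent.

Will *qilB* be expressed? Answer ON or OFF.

ON

Autoinducer-2 is present, so KosN is active.
With repressor KosN bound, *purQ* is not transcribed.
So PurQ is not produced.
Rhamnulose is absent, so YilP is inactive.
With no repressor bound, *sibV* is transcribed.
So SibV is produced and active.
ppGpp is absent, so QuvJ is active.
c-di-GMP is absent, so JalK is active.
Quinate is present, so GorV is active.
Activator JalK is present, so *orvT* is transcribed.
So OrvT is produced and active.
Zn²⁺ is present, so HaxA is active.
No repressor is bound and HaxA is active, so *dovA* is transcribed.
So DovA is produced and active.
With repressor OrvT bound, *nerV* is not transcribed.
So NerV is not produced.
Required activator NerV is absent, so *elnX* is not transcribed.
So ElnX is not produced.
No repressor is bound and SibV and QuvJ are active, so *qilB* is transcribed.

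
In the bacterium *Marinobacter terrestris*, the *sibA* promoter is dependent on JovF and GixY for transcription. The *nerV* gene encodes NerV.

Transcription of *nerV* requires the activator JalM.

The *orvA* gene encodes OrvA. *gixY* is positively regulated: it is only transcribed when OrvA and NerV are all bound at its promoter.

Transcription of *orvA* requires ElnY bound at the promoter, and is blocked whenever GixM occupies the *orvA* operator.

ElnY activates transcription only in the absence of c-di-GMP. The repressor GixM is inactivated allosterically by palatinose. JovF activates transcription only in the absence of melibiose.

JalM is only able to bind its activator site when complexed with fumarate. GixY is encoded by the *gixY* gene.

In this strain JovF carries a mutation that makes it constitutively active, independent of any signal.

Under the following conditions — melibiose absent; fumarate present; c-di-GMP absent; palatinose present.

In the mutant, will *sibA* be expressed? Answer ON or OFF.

ON

JovF is constitutively active in this strain.
c-di-GMP is absent, so ElnY is active.
Palatinose is present, so GixM is inactive.
No repressor is bound and ElnY is active, so *orvA* is transcribed.
So OrvA is produced and active.
Fumarate is present, so JalM is active.
No repressor is bound and JalM is active, so *nerV* is transcribed.
So NerV is produced and active.
No repressor is bound and OrvA and NerV are active, so *gixY* is transcribed.
So GixY is produced and active.
No repressor is bound and JovF and GixY are active, so *sibA* is transcribed.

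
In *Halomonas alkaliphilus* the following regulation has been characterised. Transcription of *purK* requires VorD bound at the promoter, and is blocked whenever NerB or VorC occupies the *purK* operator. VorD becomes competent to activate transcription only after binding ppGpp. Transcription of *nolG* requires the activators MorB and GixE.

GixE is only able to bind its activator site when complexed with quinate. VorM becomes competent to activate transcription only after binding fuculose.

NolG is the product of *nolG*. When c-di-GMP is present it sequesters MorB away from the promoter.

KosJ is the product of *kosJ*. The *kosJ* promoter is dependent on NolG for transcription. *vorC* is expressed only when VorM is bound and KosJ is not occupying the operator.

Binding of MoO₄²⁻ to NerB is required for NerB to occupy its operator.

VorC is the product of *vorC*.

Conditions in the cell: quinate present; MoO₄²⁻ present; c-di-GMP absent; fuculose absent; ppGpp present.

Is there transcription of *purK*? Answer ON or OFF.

MoO₄²⁻ is present, so NerB is active.
Fuculose is absent, so VorM is inactive.
c-di-GMP is absent, so MorB is active.
Quinate is present, so GixE is active.
No repressor is bound and MorB and GixE are active, so *nolG* is transcribed.
So NolG is produced and active.
No repressor is bound and NolG is active, so *kosJ* is transcribed.
So KosJ is produced and active.
With repressor KosJ bound, *vorC* is not transcribed.
So VorC is not produced.
ppGpp is present, so VorD is active.
With repressor NerB bound, *purK* is not transcribed.

OFF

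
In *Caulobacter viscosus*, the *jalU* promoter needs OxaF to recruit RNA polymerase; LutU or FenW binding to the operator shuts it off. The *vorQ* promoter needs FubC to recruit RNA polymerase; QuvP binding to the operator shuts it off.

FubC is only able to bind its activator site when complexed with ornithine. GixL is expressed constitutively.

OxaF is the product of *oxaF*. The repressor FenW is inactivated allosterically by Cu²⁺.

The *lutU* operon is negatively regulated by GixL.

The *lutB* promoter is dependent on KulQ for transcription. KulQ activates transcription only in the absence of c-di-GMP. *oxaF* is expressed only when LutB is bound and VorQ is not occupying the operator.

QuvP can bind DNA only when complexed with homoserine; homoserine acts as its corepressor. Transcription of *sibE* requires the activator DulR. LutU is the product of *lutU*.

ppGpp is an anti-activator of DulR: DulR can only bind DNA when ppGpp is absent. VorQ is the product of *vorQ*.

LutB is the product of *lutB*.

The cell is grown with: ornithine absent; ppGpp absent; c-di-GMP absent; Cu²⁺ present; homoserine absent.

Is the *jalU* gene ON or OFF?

c-di-GMP is absent, so KulQ is active.
No repressor is bound and KulQ is active, so *lutB* is transcribed.
So LutB is produced and active.
Homoserine is absent, so QuvP is inactive.
Ornithine is absent, so FubC is inactive.
Required activator FubC is absent, so *vorQ* is not transcribed.
So VorQ is not produced.
No repressor is bound and LutB is active, so *oxaF* is transcribed.
So OxaF is produced and active.
GixL is produced constitutively and is active.
With repressor GixL bound, *lutU* is not transcribed.
So LutU is not produced.
Cu²⁺ is present, so FenW is inactive.
No repressor is bound and OxaF is active, so *jalU* is transcribed.

ON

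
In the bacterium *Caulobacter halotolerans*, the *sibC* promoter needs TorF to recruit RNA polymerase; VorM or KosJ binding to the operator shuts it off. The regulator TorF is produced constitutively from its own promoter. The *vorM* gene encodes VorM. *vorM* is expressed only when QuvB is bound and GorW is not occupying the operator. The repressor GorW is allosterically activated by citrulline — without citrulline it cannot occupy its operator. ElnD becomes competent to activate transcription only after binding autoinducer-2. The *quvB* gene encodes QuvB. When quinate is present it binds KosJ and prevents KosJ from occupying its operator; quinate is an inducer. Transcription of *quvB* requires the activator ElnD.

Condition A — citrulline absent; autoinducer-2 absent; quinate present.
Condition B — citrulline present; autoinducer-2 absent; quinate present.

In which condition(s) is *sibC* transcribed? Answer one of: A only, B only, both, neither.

both

Condition A:
Citrulline is absent, so GorW is inactive.
Autoinducer-2 is absent, so ElnD is inactive.
Required activator ElnD is absent, so *quvB* is not transcribed.
So QuvB is not produced.
Required activator QuvB is absent, so *vorM* is not transcribed.
So VorM is not produced.
Quinate is present, so KosJ is inactive.
TorF is produced constitutively and is active.
No repressor is bound and TorF is active, so *sibC* is transcribed.
→ *sibC* is ON in A.
Condition B:
Citrulline is present, so GorW is active.
Autoinducer-2 is absent, so ElnD is inactive.
Required activator ElnD is absent, so *quvB* is not transcribed.
So QuvB is not produced.
With repressor GorW bound, *vorM* is not transcribed.
So VorM is not produced.
Quinate is present, so KosJ is inactive.
TorF is produced constitutively and is active.
No repressor is bound and TorF is active, so *sibC* is transcribed.
→ *sibC* is ON in B.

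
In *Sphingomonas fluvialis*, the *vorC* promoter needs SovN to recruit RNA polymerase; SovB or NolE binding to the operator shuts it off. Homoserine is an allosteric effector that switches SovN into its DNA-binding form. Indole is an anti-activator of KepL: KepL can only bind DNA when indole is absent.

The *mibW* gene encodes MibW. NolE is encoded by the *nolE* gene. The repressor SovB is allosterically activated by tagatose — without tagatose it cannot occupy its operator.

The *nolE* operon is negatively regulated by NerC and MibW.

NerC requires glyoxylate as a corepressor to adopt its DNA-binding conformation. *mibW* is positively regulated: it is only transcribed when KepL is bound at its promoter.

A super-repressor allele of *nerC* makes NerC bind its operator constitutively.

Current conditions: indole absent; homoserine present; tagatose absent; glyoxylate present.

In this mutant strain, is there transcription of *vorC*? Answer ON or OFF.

Tagatose is absent, so SovB is inactive.
NerC is constitutively active in this strain.
Indole is absent, so KepL is active.
No repressor is bound and KepL is active, so *mibW* is transcribed.
So MibW is produced and active.
With repressor NerC bound, *nolE* is not transcribed.
So NolE is not produced.
Homoserine is present, so SovN is active.
No repressor is bound and SovN is active, so *vorC* is transcribed.

ON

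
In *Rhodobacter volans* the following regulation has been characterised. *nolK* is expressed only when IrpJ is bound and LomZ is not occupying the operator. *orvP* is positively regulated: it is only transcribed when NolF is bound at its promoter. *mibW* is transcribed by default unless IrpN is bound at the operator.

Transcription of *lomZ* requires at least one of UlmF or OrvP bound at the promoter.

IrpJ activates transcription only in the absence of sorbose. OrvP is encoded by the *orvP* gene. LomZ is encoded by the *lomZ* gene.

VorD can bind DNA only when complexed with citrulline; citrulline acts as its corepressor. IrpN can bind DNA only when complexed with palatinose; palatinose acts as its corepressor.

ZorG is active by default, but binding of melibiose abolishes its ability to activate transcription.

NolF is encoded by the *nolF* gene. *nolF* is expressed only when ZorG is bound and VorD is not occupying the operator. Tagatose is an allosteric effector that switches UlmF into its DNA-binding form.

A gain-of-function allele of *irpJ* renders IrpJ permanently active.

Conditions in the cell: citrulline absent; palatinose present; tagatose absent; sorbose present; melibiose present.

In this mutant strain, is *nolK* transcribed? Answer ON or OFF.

Tagatose is absent, so UlmF is inactive.
Citrulline is absent, so VorD is inactive.
Melibiose is present, so ZorG is inactive.
Required activator ZorG is absent, so *nolF* is not transcribed.
So NolF is not produced.
Required activator NolF is absent, so *orvP* is not transcribed.
So OrvP is not produced.
No activator is available at the *lomZ* promoter, so *lomZ* is not transcribed.
So LomZ is not produced.
IrpJ is constitutively active in this strain.
No repressor is bound and IrpJ is active, so *nolK* is transcribed.

ON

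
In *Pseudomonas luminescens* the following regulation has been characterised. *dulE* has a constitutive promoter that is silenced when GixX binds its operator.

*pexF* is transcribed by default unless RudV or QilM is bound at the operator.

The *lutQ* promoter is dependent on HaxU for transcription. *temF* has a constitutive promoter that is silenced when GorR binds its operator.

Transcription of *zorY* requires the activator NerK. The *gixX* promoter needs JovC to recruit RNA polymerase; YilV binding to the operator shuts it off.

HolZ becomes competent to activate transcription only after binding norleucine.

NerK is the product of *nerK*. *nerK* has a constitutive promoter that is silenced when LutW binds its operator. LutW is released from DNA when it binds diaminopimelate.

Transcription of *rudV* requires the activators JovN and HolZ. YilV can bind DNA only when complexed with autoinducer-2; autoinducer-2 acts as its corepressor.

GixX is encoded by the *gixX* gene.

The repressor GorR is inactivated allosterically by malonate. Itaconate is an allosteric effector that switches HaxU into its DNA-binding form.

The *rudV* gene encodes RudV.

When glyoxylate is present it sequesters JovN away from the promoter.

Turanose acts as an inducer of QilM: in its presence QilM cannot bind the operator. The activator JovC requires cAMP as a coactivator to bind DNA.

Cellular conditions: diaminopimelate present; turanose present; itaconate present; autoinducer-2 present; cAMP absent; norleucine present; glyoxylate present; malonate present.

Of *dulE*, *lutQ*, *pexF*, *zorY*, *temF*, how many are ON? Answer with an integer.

cAMP is absent, so JovC is inactive.
Autoinducer-2 is present, so YilV is active.
With repressor YilV bound, *gixX* is not transcribed.
So GixX is not produced.
With no repressor bound, *dulE* is transcribed.
→ *dulE* is ON.
Itaconate is present, so HaxU is active.
No repressor is bound and HaxU is active, so *lutQ* is transcribed.
→ *lutQ* is ON.
Glyoxylate is present, so JovN is inactive.
Norleucine is present, so HolZ is active.
Required activator JovN is absent, so *rudV* is not transcribed.
So RudV is not produced.
Turanose is present, so QilM is inactive.
With no repressor bound, *pexF* is transcribed.
→ *pexF* is ON.
Diaminopimelate is present, so LutW is inactive.
With no repressor bound, *nerK* is transcribed.
So NerK is produced and active.
No repressor is bound and NerK is active, so *zorY* is transcribed.
→ *zorY* is ON.
Malonate is present, so GorR is inactive.
With no repressor bound, *temF* is transcribed.
→ *temF* is ON.
5 of the 5 genes are transcribed.

5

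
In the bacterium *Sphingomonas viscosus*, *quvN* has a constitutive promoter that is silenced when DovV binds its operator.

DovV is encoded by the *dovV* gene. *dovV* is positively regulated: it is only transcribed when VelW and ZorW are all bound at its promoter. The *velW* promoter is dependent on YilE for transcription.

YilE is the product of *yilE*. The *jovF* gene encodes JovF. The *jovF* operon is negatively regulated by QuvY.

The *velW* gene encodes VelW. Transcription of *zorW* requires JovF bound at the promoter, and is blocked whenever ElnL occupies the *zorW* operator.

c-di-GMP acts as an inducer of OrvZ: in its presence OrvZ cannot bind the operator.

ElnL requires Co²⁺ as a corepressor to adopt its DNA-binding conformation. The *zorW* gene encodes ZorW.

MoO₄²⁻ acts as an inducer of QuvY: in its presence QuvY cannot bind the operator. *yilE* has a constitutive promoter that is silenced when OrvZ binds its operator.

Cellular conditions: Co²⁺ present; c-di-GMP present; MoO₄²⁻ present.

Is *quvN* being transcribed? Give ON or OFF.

c-di-GMP is present, so OrvZ is inactive.
With no repressor bound, *yilE* is transcribed.
So YilE is produced and active.
No repressor is bound and YilE is active, so *velW* is transcribed.
So VelW is produced and active.
Co²⁺ is present, so ElnL is active.
MoO₄²⁻ is present, so QuvY is inactive.
With no repressor bound, *jovF* is transcribed.
So JovF is produced and active.
With repressor ElnL bound, *zorW* is not transcribed.
So ZorW is not produced.
Required activator ZorW is absent, so *dovV* is not transcribed.
So DovV is not produced.
With no repressor bound, *quvN* is transcribed.

ON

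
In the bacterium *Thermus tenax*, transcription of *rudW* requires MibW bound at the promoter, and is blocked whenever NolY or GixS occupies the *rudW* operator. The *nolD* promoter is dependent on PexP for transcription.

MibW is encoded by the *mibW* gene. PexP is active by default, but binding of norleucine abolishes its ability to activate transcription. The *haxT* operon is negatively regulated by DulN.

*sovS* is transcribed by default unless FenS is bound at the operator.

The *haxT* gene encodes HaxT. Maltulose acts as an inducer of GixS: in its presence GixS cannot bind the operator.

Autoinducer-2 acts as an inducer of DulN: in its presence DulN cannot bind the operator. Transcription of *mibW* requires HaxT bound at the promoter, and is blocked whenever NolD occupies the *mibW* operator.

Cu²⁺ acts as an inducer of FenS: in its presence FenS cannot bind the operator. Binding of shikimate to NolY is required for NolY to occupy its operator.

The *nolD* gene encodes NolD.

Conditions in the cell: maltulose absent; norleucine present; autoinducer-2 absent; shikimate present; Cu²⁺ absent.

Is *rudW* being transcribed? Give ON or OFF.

Autoinducer-2 is absent, so DulN is active.
With repressor DulN bound, *haxT* is not transcribed.
So HaxT is not produced.
Norleucine is present, so PexP is inactive.
Required activator PexP is absent, so *nolD* is not transcribed.
So NolD is not produced.
Required activator HaxT is absent, so *mibW* is not transcribed.
So MibW is not produced.
Shikimate is present, so NolY is active.
Maltulose is absent, so GixS is active.
With repressor NolY bound, *rudW* is not transcribed.

OFF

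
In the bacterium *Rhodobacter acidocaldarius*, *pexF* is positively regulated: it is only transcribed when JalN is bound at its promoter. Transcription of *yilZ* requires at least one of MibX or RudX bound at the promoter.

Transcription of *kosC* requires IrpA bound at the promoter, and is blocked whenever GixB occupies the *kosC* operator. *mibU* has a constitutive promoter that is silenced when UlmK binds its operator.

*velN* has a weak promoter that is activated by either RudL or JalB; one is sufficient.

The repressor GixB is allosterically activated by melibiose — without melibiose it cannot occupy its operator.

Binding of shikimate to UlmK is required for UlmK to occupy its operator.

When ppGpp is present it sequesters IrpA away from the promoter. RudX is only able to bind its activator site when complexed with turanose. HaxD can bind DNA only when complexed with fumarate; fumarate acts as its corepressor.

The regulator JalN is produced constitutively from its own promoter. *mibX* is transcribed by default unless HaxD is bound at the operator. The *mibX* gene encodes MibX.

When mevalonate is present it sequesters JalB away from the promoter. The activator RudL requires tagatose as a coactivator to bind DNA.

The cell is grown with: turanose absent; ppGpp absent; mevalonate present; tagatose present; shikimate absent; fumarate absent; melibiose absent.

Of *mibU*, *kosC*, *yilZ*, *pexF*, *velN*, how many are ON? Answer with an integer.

5

Shikimate is absent, so UlmK is inactive.
With no repressor bound, *mibU* is transcribed.
→ *mibU* is ON.
ppGpp is absent, so IrpA is active.
Melibiose is absent, so GixB is inactive.
No repressor is bound and IrpA is active, so *kosC* is transcribed.
→ *kosC* is ON.
Fumarate is absent, so HaxD is inactive.
With no repressor bound, *mibX* is transcribed.
So MibX is produced and active.
Turanose is absent, so RudX is inactive.
Activator MibX is present, so *yilZ* is transcribed.
→ *yilZ* is ON.
JalN is produced constitutively and is active.
No repressor is bound and JalN is active, so *pexF* is transcribed.
→ *pexF* is ON.
Tagatose is present, so RudL is active.
Mevalonate is present, so JalB is inactive.
Activator RudL is present, so *velN* is transcribed.
→ *velN* is ON.
5 of the 5 genes are transcribed.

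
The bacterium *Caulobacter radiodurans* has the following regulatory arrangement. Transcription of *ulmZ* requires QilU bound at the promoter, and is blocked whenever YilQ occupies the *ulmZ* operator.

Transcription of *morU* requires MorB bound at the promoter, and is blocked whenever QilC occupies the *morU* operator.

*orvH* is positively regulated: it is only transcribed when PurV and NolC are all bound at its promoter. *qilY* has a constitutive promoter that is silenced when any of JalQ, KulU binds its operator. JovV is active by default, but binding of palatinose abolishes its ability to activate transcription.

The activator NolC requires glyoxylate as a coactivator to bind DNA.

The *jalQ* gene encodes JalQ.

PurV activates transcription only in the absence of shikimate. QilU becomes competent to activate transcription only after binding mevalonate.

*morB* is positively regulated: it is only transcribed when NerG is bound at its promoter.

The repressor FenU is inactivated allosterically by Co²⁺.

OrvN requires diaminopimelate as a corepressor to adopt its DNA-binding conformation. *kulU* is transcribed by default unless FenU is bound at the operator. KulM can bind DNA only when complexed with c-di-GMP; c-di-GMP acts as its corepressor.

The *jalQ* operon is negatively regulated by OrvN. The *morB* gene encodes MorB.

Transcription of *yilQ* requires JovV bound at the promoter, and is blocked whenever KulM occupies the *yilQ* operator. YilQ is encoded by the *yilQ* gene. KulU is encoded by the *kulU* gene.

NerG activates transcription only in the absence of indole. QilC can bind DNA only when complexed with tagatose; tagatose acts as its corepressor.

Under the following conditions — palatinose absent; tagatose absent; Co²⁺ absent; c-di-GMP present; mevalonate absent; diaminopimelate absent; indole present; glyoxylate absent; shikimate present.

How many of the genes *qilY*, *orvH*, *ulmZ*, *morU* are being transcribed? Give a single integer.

0

Diaminopimelate is absent, so OrvN is inactive.
With no repressor bound, *jalQ* is transcribed.
So JalQ is produced and active.
Co²⁺ is absent, so FenU is active.
With repressor FenU bound, *kulU* is not transcribed.
So KulU is not produced.
With repressor JalQ bound, *qilY* is not transcribed.
→ *qilY* is OFF.
Shikimate is present, so PurV is inactive.
Glyoxylate is absent, so NolC is inactive.
Required activator PurV is absent, so *orvH* is not transcribed.
→ *orvH* is OFF.
Palatinose is absent, so JovV is active.
c-di-GMP is present, so KulM is active.
With repressor KulM bound, *yilQ* is not transcribed.
So YilQ is not produced.
Mevalonate is absent, so QilU is inactive.
Required activator QilU is absent, so *ulmZ* is not transcribed.
→ *ulmZ* is OFF.
Tagatose is absent, so QilC is inactive.
Indole is present, so NerG is inactive.
Required activator NerG is absent, so *morB* is not transcribed.
So MorB is not produced.
Required activator MorB is absent, so *morU* is not transcribed.
→ *morU* is OFF.
0 of the 4 genes are transcribed.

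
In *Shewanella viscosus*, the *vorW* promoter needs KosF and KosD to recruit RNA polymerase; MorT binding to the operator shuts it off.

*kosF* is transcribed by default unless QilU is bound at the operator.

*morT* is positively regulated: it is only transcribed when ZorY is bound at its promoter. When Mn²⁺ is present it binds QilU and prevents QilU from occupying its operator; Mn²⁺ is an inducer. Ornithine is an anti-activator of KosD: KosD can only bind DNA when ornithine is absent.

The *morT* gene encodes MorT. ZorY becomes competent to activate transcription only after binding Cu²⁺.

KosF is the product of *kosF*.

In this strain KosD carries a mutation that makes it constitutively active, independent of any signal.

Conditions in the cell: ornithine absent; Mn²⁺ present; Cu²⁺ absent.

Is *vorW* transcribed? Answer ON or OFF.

Mn²⁺ is present, so QilU is inactive.
With no repressor bound, *kosF* is transcribed.
So KosF is produced and active.
Cu²⁺ is absent, so ZorY is inactive.
Required activator ZorY is absent, so *morT* is not transcribed.
So MorT is not produced.
KosD is constitutively active in this strain.
No repressor is bound and KosF and KosD are active, so *vorW* is transcribed.

ON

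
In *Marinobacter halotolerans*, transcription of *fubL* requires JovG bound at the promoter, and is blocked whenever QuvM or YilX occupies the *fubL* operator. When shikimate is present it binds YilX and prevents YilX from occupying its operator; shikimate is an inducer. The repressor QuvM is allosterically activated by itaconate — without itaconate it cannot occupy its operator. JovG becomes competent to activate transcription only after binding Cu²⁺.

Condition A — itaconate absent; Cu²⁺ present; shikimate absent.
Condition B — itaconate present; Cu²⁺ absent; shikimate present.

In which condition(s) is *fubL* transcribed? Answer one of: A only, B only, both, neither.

neither

Condition A:
Itaconate is absent, so QuvM is inactive.
Cu²⁺ is present, so JovG is active.
Shikimate is absent, so YilX is active.
With repressor YilX bound, *fubL* is not transcribed.
→ *fubL* is OFF in A.
Condition B:
Itaconate is present, so QuvM is active.
Cu²⁺ is absent, so JovG is inactive.
Shikimate is present, so YilX is inactive.
With repressor QuvM bound, *fubL* is not transcribed.
→ *fubL* is OFF in B.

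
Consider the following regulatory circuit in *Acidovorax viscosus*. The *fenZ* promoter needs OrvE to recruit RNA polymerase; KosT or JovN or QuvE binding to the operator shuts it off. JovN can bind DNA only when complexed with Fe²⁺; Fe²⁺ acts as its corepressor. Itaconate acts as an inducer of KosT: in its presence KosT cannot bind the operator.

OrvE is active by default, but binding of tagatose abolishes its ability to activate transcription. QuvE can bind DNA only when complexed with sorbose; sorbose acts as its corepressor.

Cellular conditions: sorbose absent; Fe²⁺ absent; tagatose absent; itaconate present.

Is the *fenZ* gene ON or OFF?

ON

Itaconate is present, so KosT is inactive.
Tagatose is absent, so OrvE is active.
Fe²⁺ is absent, so JovN is inactive.
Sorbose is absent, so QuvE is inactive.
No repressor is bound and OrvE is active, so *fenZ* is transcribed.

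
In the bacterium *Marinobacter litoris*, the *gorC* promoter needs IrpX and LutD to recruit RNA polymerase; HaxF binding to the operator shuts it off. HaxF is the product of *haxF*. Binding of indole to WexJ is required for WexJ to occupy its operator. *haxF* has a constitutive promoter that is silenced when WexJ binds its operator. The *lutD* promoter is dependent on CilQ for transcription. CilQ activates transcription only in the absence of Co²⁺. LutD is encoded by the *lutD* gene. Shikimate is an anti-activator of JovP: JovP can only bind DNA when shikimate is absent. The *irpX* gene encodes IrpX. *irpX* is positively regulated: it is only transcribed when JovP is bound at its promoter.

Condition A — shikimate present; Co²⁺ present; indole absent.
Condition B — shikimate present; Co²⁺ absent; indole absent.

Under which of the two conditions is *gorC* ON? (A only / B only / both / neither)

neither

Condition A:
Shikimate is present, so JovP is inactive.
Required activator JovP is absent, so *irpX* is not transcribed.
So IrpX is not produced.
Co²⁺ is present, so CilQ is inactive.
Required activator CilQ is absent, so *lutD* is not transcribed.
So LutD is not produced.
Indole is absent, so WexJ is inactive.
With no repressor bound, *haxF* is transcribed.
So HaxF is produced and active.
With repressor HaxF bound, *gorC* is not transcribed.
→ *gorC* is OFF in A.
Condition B:
Shikimate is present, so JovP is inactive.
Required activator JovP is absent, so *irpX* is not transcribed.
So IrpX is not produced.
Co²⁺ is absent, so CilQ is active.
No repressor is bound and CilQ is active, so *lutD* is transcribed.
So LutD is produced and active.
Indole is absent, so WexJ is inactive.
With no repressor bound, *haxF* is transcribed.
So HaxF is produced and active.
With repressor HaxF bound, *gorC* is not transcribed.
→ *gorC* is OFF in B.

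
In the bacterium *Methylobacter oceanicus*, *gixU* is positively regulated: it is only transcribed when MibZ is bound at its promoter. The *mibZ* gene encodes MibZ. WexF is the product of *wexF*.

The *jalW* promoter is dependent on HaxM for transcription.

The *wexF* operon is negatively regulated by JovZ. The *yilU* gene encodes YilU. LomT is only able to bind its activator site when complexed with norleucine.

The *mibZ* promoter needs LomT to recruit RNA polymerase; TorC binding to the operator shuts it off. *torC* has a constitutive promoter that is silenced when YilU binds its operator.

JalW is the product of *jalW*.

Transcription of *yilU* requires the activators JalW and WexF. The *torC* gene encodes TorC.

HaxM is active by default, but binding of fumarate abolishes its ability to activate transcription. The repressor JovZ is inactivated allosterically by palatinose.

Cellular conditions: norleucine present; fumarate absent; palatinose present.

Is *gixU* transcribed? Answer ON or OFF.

Fumarate is absent, so HaxM is active.
No repressor is bound and HaxM is active, so *jalW* is transcribed.
So JalW is produced and active.
Palatinose is present, so JovZ is inactive.
With no repressor bound, *wexF* is transcribed.
So WexF is produced and active.
No repressor is bound and JalW and WexF are active, so *yilU* is transcribed.
So YilU is produced and active.
With repressor YilU bound, *torC* is not transcribed.
So TorC is not produced.
Norleucine is present, so LomT is active.
No repressor is bound and LomT is active, so *mibZ* is transcribed.
So MibZ is produced and active.
No repressor is bound and MibZ is active, so *gixU* is transcribed.

ON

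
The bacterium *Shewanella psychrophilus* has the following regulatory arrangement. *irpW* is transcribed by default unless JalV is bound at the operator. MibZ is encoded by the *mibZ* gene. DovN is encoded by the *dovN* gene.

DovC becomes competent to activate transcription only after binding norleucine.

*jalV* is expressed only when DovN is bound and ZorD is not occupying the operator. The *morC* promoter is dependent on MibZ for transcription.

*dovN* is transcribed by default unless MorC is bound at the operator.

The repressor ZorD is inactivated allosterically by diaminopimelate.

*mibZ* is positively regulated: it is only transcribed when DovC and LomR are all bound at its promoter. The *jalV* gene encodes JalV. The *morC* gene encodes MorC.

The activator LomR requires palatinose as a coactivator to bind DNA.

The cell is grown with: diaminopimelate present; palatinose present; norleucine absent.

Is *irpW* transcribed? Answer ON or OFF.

Norleucine is absent, so DovC is inactive.
Palatinose is present, so LomR is active.
Required activator DovC is absent, so *mibZ* is not transcribed.
So MibZ is not produced.
Required activator MibZ is absent, so *morC* is not transcribed.
So MorC is not produced.
With no repressor bound, *dovN* is transcribed.
So DovN is produced and active.
Diaminopimelate is present, so ZorD is inactive.
No repressor is bound and DovN is active, so *jalV* is transcribed.
So JalV is produced and active.
With repressor JalV bound, *irpW* is not transcribed.

OFF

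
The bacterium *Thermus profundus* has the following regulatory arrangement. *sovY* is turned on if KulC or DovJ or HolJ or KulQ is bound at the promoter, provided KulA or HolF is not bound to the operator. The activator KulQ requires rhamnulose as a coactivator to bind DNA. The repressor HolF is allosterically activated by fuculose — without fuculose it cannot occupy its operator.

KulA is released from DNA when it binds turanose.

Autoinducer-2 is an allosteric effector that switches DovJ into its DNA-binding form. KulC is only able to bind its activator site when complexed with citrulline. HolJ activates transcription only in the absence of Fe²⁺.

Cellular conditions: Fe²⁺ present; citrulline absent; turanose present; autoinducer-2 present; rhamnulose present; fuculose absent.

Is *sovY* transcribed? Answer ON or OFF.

Citrulline is absent, so KulC is inactive.
Turanose is present, so KulA is inactive.
Autoinducer-2 is present, so DovJ is active.
Fe²⁺ is present, so HolJ is inactive.
Fuculose is absent, so HolF is inactive.
Rhamnulose is present, so KulQ is active.
Activator DovJ is present, so *sovY* is transcribed.

ON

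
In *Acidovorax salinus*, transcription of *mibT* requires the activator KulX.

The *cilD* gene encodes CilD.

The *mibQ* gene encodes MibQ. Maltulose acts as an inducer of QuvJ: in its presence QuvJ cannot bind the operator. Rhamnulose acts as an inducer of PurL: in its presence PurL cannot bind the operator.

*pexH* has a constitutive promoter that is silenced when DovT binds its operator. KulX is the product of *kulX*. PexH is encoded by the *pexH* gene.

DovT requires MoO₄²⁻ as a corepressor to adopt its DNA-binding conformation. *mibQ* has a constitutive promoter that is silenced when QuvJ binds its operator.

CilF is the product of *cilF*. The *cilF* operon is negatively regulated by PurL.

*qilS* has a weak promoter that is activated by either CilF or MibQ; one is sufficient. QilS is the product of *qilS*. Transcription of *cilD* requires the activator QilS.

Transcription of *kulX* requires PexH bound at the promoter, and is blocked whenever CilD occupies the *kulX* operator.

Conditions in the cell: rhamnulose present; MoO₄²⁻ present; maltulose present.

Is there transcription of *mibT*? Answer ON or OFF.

Rhamnulose is present, so PurL is inactive.
With no repressor bound, *cilF* is transcribed.
So CilF is produced and active.
Maltulose is present, so QuvJ is inactive.
With no repressor bound, *mibQ* is transcribed.
So MibQ is produced and active.
Activator CilF is present, so *qilS* is transcribed.
So QilS is produced and active.
No repressor is bound and QilS is active, so *cilD* is transcribed.
So CilD is produced and active.
MoO₄²⁻ is present, so DovT is active.
With repressor DovT bound, *pexH* is not transcribed.
So PexH is not produced.
With repressor CilD bound, *kulX* is not transcribed.
So KulX is not produced.
Required activator KulX is absent, so *mibT* is not transcribed.

OFF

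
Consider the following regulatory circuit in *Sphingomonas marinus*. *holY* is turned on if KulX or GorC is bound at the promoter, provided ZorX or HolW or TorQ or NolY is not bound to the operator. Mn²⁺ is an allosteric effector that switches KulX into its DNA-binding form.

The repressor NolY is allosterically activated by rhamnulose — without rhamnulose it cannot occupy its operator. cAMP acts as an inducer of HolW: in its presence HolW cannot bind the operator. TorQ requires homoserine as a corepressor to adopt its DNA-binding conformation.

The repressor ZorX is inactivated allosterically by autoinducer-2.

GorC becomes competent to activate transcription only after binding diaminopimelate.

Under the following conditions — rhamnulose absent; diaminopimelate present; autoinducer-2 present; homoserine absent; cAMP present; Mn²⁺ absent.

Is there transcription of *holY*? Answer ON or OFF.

Autoinducer-2 is present, so ZorX is inactive.
cAMP is present, so HolW is inactive.
Homoserine is absent, so TorQ is inactive.
Mn²⁺ is absent, so KulX is inactive.
Rhamnulose is absent, so NolY is inactive.
Diaminopimelate is present, so GorC is active.
Activator GorC is present, so *holY* is transcribed.

ON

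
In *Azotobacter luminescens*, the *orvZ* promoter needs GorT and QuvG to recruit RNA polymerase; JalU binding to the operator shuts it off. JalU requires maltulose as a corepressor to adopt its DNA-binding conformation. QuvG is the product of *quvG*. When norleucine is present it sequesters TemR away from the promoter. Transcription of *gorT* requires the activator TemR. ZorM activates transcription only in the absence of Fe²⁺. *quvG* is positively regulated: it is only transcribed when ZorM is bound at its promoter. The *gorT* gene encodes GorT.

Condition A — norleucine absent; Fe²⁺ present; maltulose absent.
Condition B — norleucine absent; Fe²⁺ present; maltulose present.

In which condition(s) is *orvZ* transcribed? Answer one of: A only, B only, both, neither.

neither

Condition A:
Norleucine is absent, so TemR is active.
No repressor is bound and TemR is active, so *gorT* is transcribed.
So GorT is produced and active.
Fe²⁺ is present, so ZorM is inactive.
Required activator ZorM is absent, so *quvG* is not transcribed.
So QuvG is not produced.
Maltulose is absent, so JalU is inactive.
Required activator QuvG is absent, so *orvZ* is not transcribed.
→ *orvZ* is OFF in A.
Condition B:
Norleucine is absent, so TemR is active.
No repressor is bound and TemR is active, so *gorT* is transcribed.
So GorT is produced and active.
Fe²⁺ is present, so ZorM is inactive.
Required activator ZorM is absent, so *quvG* is not transcribed.
So QuvG is not produced.
Maltulose is present, so JalU is active.
With repressor JalU bound, *orvZ* is not transcribed.
→ *orvZ* is OFF in B.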